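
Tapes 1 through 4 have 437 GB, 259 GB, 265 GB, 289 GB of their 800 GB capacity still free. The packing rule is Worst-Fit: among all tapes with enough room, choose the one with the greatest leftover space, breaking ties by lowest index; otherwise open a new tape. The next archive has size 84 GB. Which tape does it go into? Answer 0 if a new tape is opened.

Tapes with room: tape 1 (437 GB), tape 2 (259 GB), tape 3 (265 GB), tape 4 (289 GB).
Most room is tape 1 with 437 GB free.

1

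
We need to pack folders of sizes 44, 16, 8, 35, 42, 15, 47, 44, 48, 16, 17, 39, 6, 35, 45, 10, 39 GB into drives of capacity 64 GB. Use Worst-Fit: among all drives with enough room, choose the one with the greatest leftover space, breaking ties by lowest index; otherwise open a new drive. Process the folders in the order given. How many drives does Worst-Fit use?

10

Put 44 GB in drive 1; 20 GB remain.
Put 16 GB in drive 1; 4 GB remain.
Put 8 GB in drive 2; 56 GB remain.
Put 35 GB in drive 2; 21 GB remain.
Put 42 GB in drive 3; 22 GB remain.
Put 15 GB in drive 3; 7 GB remain.
Put 47 GB in drive 4; 17 GB remain.
Put 44 GB in drive 5; 20 GB remain.
Put 48 GB in drive 6; 16 GB remain.
Put 16 GB in drive 2; 5 GB remain.
Put 17 GB in drive 5; 3 GB remain.
Put 39 GB in drive 7; 25 GB remain.
Put 6 GB in drive 7; 19 GB remain.
Put 35 GB in drive 8; 29 GB remain.
Put 45 GB in drive 9; 19 GB remain.
Put 10 GB in drive 8; 19 GB remain.
Put 39 GB in drive 10; 25 GB remain.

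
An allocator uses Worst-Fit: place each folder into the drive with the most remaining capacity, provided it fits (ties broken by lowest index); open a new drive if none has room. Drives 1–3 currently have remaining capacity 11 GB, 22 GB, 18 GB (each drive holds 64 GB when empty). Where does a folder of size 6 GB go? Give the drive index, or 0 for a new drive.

Drives with room: drive 1 (11 GB), drive 2 (22 GB), drive 3 (18 GB).
Most room is drive 2 with 22 GB free.

2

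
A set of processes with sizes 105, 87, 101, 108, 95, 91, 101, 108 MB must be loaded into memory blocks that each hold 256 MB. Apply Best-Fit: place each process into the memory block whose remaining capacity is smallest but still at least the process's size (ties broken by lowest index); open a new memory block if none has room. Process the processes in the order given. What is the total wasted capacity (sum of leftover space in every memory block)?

memory block 1: place 105 MB, 151 MB left
memory block 1: place 87 MB, 64 MB left
memory block 2: place 101 MB, 155 MB left
memory block 2: place 108 MB, 47 MB left
memory block 3: place 95 MB, 161 MB left
memory block 3: place 91 MB, 70 MB left
memory block 4: place 101 MB, 155 MB left
memory block 4: place 108 MB, 47 MB left
4 memory blocks × 256 MB = 1024 MB; used 796 MB; unused 228 MB.

228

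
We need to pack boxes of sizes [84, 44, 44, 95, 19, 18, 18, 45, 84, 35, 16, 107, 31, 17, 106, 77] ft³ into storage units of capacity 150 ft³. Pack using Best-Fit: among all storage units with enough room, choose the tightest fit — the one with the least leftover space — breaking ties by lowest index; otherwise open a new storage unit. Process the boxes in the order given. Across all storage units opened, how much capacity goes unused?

storage unit 1: place 84 ft³, 66 ft³ left
storage unit 1: place 44 ft³, 22 ft³ left
storage unit 2: place 44 ft³, 106 ft³ left
storage unit 2: place 95 ft³, 11 ft³ left
storage unit 1: place 19 ft³, 3 ft³ left
storage unit 3: place 18 ft³, 132 ft³ left
storage unit 3: place 18 ft³, 114 ft³ left
storage unit 3: place 45 ft³, 69 ft³ left
storage unit 4: place 84 ft³, 66 ft³ left
storage unit 4: place 35 ft³, 31 ft³ left
storage unit 4: place 16 ft³, 15 ft³ left
storage unit 5: place 107 ft³, 43 ft³ left
storage unit 5: place 31 ft³, 12 ft³ left
storage unit 3: place 17 ft³, 52 ft³ left
storage unit 6: place 106 ft³, 44 ft³ left
storage unit 7: place 77 ft³, 73 ft³ left
7 storage units × 150 ft³ = 1050 ft³; used 840 ft³; unused 210 ft³.

210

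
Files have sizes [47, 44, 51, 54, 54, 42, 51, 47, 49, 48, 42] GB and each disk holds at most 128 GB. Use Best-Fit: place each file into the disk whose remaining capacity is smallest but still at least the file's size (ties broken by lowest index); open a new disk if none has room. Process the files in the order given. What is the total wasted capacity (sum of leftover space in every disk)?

239

47 GB → disk 1 (remaining 81 GB)
44 GB → disk 1 (remaining 37 GB)
51 GB → disk 2 (remaining 77 GB)
54 GB → disk 2 (remaining 23 GB)
54 GB → disk 3 (remaining 74 GB)
42 GB → disk 3 (remaining 32 GB)
51 GB → disk 4 (remaining 77 GB)
47 GB → disk 4 (remaining 30 GB)
49 GB → disk 5 (remaining 79 GB)
48 GB → disk 5 (remaining 31 GB)
42 GB → disk 6 (remaining 86 GB)
6 disks × 128 GB = 768 GB; used 529 GB; unused 239 GB.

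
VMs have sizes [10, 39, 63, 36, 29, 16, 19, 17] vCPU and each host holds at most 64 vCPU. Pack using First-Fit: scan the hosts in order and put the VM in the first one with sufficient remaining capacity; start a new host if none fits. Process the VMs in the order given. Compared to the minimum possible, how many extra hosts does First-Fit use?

1

First-Fit: [10,39] [63] [36,16] [29,19] [17] → 5 hosts.
Total size 229 vCPU; any packing needs at least ⌈229/64⌉ = 4 hosts.
An optimal packing achieves that bound: [63] [39,19] [36,17,10] [29,16] → 4 hosts.
Excess: 5 − 4 = 1.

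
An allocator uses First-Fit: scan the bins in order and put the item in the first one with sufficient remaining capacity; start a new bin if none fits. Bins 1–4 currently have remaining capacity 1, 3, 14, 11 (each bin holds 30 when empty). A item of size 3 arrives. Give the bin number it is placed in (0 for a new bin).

Bins with room: bin 2 (3), bin 3 (14), bin 4 (11).
The first with room is bin 2.

2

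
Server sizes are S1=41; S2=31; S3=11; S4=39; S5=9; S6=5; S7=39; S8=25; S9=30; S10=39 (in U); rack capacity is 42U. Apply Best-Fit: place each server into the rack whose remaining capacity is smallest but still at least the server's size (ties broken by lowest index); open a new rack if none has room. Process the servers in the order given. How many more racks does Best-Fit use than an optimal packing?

0

Best-Fit: [41] [31,11] [39] [9,5,25] [39] [30] [39] → 7 racks.
Total size 269U; any packing needs at least ⌈269/42⌉ = 7 racks.
So 7 is already optimal.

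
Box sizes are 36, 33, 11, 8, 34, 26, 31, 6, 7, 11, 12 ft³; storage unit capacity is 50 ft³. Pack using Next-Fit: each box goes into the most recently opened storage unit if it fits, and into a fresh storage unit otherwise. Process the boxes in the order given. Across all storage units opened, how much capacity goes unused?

85

Put 36 ft³ in storage unit 1; 14 ft³ remain.
Put 33 ft³ in storage unit 2; 17 ft³ remain.
Put 11 ft³ in storage unit 2; 6 ft³ remain.
Put 8 ft³ in storage unit 3; 42 ft³ remain.
Put 34 ft³ in storage unit 3; 8 ft³ remain.
Put 26 ft³ in storage unit 4; 24 ft³ remain.
Put 31 ft³ in storage unit 5; 19 ft³ remain.
Put 6 ft³ in storage unit 5; 13 ft³ remain.
Put 7 ft³ in storage unit 5; 6 ft³ remain.
Put 11 ft³ in storage unit 6; 39 ft³ remain.
Put 12 ft³ in storage unit 6; 27 ft³ remain.
6 storage units × 50 ft³ = 300 ft³; used 215 ft³; unused 85 ft³.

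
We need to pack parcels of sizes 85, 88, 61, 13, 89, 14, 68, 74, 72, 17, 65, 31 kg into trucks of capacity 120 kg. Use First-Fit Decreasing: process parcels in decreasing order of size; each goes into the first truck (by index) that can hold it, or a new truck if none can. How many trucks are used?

8

Sorted descending: 89, 88, 85, 74, 72, 68, 65, 61, 31, 17, 14, 13.
89 kg → truck 1 (remaining 31 kg)
88 kg → truck 2 (remaining 32 kg)
85 kg → truck 3 (remaining 35 kg)
74 kg → truck 4 (remaining 46 kg)
72 kg → truck 5 (remaining 48 kg)
68 kg → truck 6 (remaining 52 kg)
65 kg → truck 7 (remaining 55 kg)
61 kg → truck 8 (remaining 59 kg)
31 kg → truck 1 (remaining 0 kg)
17 kg → truck 2 (remaining 15 kg)
14 kg → truck 2 (remaining 1 kg)
13 kg → truck 3 (remaining 22 kg)
Final trucks: [89,31] [88,17,14] [85,13] [74] [72] [68] [65] [61].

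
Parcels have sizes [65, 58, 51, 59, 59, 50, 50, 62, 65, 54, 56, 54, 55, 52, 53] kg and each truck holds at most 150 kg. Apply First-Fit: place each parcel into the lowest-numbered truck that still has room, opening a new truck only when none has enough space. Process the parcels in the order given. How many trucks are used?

8

truck 1: place 65 kg, 85 kg left
truck 1: place 58 kg, 27 kg left
truck 2: place 51 kg, 99 kg left
truck 2: place 59 kg, 40 kg left
truck 3: place 59 kg, 91 kg left
truck 3: place 50 kg, 41 kg left
truck 4: place 50 kg, 100 kg left
truck 4: place 62 kg, 38 kg left
truck 5: place 65 kg, 85 kg left
truck 5: place 54 kg, 31 kg left
truck 6: place 56 kg, 94 kg left
truck 6: place 54 kg, 40 kg left
truck 7: place 55 kg, 95 kg left
truck 7: place 52 kg, 43 kg left
truck 8: place 53 kg, 97 kg left
Final trucks: [65,58] [51,59] [59,50] [50,62] [65,54] [56,54] [55,52] [53].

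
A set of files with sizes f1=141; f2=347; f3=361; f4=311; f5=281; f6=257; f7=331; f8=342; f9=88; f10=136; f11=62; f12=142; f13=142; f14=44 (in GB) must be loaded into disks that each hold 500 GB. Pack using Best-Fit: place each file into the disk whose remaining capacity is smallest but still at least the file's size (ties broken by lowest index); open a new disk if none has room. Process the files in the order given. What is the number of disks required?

Put f1 (141 GB) in disk 1; 359 GB remain.
Put f2 (347 GB) in disk 1; 12 GB remain.
Put f3 (361 GB) in disk 2; 139 GB remain.
Put f4 (311 GB) in disk 3; 189 GB remain.
Put f5 (281 GB) in disk 4; 219 GB remain.
Put f6 (257 GB) in disk 5; 243 GB remain.
Put f7 (331 GB) in disk 6; 169 GB remain.
Put f8 (342 GB) in disk 7; 158 GB remain.
Put f9 (88 GB) in disk 2; 51 GB remain.
Put f10 (136 GB) in disk 7; 22 GB remain.
Put f11 (62 GB) in disk 6; 107 GB remain.
Put f12 (142 GB) in disk 3; 47 GB remain.
Put f13 (142 GB) in disk 4; 77 GB remain.
Put f14 (44 GB) in disk 3; 3 GB remain.
Final disks: [141,347] [361,88] [311,142,44] [281,142] [257] [331,62] [342,136].

7 disks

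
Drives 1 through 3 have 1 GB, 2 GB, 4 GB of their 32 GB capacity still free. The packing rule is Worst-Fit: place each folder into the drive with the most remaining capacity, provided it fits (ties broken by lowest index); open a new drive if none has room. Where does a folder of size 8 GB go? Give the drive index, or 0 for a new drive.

No drive has ≥ 8 GB free, so a new drive is opened.

0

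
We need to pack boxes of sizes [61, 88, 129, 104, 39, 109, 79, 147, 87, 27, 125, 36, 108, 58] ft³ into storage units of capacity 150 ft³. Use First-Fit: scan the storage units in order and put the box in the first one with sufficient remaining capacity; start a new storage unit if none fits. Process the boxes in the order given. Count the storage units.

9

storage unit 1: place 61 ft³, 89 ft³ left
storage unit 1: place 88 ft³, 1 ft³ left
storage unit 2: place 129 ft³, 21 ft³ left
storage unit 3: place 104 ft³, 46 ft³ left
storage unit 3: place 39 ft³, 7 ft³ left
storage unit 4: place 109 ft³, 41 ft³ left
storage unit 5: place 79 ft³, 71 ft³ left
storage unit 6: place 147 ft³, 3 ft³ left
storage unit 7: place 87 ft³, 63 ft³ left
storage unit 4: place 27 ft³, 14 ft³ left
storage unit 8: place 125 ft³, 25 ft³ left
storage unit 5: place 36 ft³, 35 ft³ left
storage unit 9: place 108 ft³, 42 ft³ left
storage unit 7: place 58 ft³, 5 ft³ left
Final storage units: [61,88] [129] [104,39] [109,27] [79,36] [147] [87,58] [125] [108].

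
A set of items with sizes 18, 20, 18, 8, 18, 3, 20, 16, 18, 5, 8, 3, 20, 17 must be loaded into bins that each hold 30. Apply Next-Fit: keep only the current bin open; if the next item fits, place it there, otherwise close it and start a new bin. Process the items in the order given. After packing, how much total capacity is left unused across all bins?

Put 18 in bin 1; 12 remain.
Put 20 in bin 2; 10 remain.
Put 18 in bin 3; 12 remain.
Put 8 in bin 3; 4 remain.
Put 18 in bin 4; 12 remain.
Put 3 in bin 4; 9 remain.
Put 20 in bin 5; 10 remain.
Put 16 in bin 6; 14 remain.
Put 18 in bin 7; 12 remain.
Put 5 in bin 7; 7 remain.
Put 8 in bin 8; 22 remain.
Put 3 in bin 8; 19 remain.
Put 20 in bin 9; 10 remain.
Put 17 in bin 10; 13 remain.
10 bins × 30 = 300; used 192; unused 108.

108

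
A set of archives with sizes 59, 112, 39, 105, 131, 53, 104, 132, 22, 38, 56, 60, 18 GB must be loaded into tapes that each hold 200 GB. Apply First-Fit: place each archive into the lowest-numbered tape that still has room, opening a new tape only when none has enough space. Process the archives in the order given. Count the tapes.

59 GB → tape 1 (remaining 141 GB)
112 GB → tape 1 (remaining 29 GB)
39 GB → tape 2 (remaining 161 GB)
105 GB → tape 2 (remaining 56 GB)
131 GB → tape 3 (remaining 69 GB)
53 GB → tape 2 (remaining 3 GB)
104 GB → tape 4 (remaining 96 GB)
132 GB → tape 5 (remaining 68 GB)
22 GB → tape 1 (remaining 7 GB)
38 GB → tape 3 (remaining 31 GB)
56 GB → tape 4 (remaining 40 GB)
60 GB → tape 5 (remaining 8 GB)
18 GB → tape 3 (remaining 13 GB)
Final tapes: [59,112,22] [39,105,53] [131,38,18] [104,56] [132,60].

5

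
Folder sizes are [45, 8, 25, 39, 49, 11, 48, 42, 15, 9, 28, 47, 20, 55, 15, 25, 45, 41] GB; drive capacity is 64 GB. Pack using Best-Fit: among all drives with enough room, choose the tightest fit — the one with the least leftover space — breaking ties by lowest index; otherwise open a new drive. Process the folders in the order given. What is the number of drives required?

drive 1: place 45 GB, 19 GB left
drive 1: place 8 GB, 11 GB left
drive 2: place 25 GB, 39 GB left
drive 2: place 39 GB, 0 GB left
drive 3: place 49 GB, 15 GB left
drive 1: place 11 GB, 0 GB left
drive 4: place 48 GB, 16 GB left
drive 5: place 42 GB, 22 GB left
drive 3: place 15 GB, 0 GB left
drive 4: place 9 GB, 7 GB left
drive 6: place 28 GB, 36 GB left
drive 7: place 47 GB, 17 GB left
drive 5: place 20 GB, 2 GB left
drive 8: place 55 GB, 9 GB left
drive 7: place 15 GB, 2 GB left
drive 6: place 25 GB, 11 GB left
drive 9: place 45 GB, 19 GB left
drive 10: place 41 GB, 23 GB left

10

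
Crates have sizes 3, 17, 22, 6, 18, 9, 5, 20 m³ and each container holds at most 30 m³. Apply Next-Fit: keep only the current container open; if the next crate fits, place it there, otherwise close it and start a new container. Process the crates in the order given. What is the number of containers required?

container 1: place 3 m³, 27 m³ left
container 1: place 17 m³, 10 m³ left
container 2: place 22 m³, 8 m³ left
container 2: place 6 m³, 2 m³ left
container 3: place 18 m³, 12 m³ left
container 3: place 9 m³, 3 m³ left
container 4: place 5 m³, 25 m³ left
container 4: place 20 m³, 5 m³ left
Final containers: [3,17] [22,6] [18,9] [5,20].

4 containers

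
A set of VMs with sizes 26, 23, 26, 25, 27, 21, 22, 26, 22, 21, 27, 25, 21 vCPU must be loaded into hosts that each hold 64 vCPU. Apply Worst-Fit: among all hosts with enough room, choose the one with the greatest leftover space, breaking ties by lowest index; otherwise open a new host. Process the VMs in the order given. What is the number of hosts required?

Put 26 vCPU in host 1; 38 vCPU remain.
Put 23 vCPU in host 1; 15 vCPU remain.
Put 26 vCPU in host 2; 38 vCPU remain.
Put 25 vCPU in host 2; 13 vCPU remain.
Put 27 vCPU in host 3; 37 vCPU remain.
Put 21 vCPU in host 3; 16 vCPU remain.
Put 22 vCPU in host 4; 42 vCPU remain.
Put 26 vCPU in host 4; 16 vCPU remain.
Put 22 vCPU in host 5; 42 vCPU remain.
Put 21 vCPU in host 5; 21 vCPU remain.
Put 27 vCPU in host 6; 37 vCPU remain.
Put 25 vCPU in host 6; 12 vCPU remain.
Put 21 vCPU in host 5; 0 vCPU remain.
Final hosts: [26,23] [26,25] [27,21] [22,26] [22,21,21] [27,25].

6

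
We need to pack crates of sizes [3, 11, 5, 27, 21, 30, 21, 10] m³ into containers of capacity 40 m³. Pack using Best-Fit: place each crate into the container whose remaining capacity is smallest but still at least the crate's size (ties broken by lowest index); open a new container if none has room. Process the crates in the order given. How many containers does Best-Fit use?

4 containers

container 1: place 3 m³, 37 m³ left
container 1: place 11 m³, 26 m³ left
container 1: place 5 m³, 21 m³ left
container 2: place 27 m³, 13 m³ left
container 1: place 21 m³, 0 m³ left
container 3: place 30 m³, 10 m³ left
container 4: place 21 m³, 19 m³ left
container 3: place 10 m³, 0 m³ left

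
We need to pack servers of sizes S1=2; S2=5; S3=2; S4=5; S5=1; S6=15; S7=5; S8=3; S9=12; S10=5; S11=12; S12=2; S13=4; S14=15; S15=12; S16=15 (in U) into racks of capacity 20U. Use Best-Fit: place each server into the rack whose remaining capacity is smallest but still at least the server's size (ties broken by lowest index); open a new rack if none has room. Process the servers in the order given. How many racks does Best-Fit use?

Put S1 (2U) in rack 1; 18U remain.
Put S2 (5U) in rack 1; 13U remain.
Put S3 (2U) in rack 1; 11U remain.
Put S4 (5U) in rack 1; 6U remain.
Put S5 (1U) in rack 1; 5U remain.
Put S6 (15U) in rack 2; 5U remain.
Put S7 (5U) in rack 1; 0U remain.
Put S8 (3U) in rack 2; 2U remain.
Put S9 (12U) in rack 3; 8U remain.
Put S10 (5U) in rack 3; 3U remain.
Put S11 (12U) in rack 4; 8U remain.
Put S12 (2U) in rack 2; 0U remain.
Put S13 (4U) in rack 4; 4U remain.
Put S14 (15U) in rack 5; 5U remain.
Put S15 (12U) in rack 6; 8U remain.
Put S16 (15U) in rack 7; 5U remain.

7 racks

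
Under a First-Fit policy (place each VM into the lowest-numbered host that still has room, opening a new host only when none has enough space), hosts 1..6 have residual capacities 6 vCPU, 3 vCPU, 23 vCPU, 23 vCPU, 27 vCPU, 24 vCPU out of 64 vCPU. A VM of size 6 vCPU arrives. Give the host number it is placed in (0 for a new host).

Hosts with room: host 1 (6 vCPU), host 3 (23 vCPU), host 4 (23 vCPU), host 5 (27 vCPU), host 6 (24 vCPU).
The first with room is host 1.

1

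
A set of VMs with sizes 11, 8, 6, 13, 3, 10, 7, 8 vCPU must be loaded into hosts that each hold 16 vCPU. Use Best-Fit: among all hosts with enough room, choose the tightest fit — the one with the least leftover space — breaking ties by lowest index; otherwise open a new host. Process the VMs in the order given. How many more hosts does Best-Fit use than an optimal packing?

Best-Fit: [11] [8,6] [13,3] [10] [7,8] → 5 hosts.
Total size 66 vCPU; any packing needs at least ⌈66/16⌉ = 5 hosts.
So 5 is already optimal.

0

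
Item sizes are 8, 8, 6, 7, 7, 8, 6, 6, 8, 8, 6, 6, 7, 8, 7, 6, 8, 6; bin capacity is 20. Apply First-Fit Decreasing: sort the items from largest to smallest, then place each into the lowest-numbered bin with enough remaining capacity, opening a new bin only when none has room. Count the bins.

Sorted descending: 8, 8, 8, 8, 8, 8, 8, 7, 7, 7, 7, 6, 6, 6, 6, 6, 6, 6.
bin 1: place 8, 12 left
bin 1: place 8, 4 left
bin 2: place 8, 12 left
bin 2: place 8, 4 left
bin 3: place 8, 12 left
bin 3: place 8, 4 left
bin 4: place 8, 12 left
bin 4: place 7, 5 left
bin 5: place 7, 13 left
bin 5: place 7, 6 left
bin 6: place 7, 13 left
bin 5: place 6, 0 left
bin 6: place 6, 7 left
bin 6: place 6, 1 left
bin 7: place 6, 14 left
bin 7: place 6, 8 left
bin 7: place 6, 2 left
bin 8: place 6, 14 left

8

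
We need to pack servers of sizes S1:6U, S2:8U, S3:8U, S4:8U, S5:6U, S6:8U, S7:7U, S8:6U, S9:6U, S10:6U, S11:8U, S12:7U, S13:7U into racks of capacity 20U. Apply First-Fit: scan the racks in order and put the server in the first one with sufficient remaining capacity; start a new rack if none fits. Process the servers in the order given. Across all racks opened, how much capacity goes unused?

29

rack 1: place S1 (6U), 14U left
rack 1: place S2 (8U), 6U left
rack 2: place S3 (8U), 12U left
rack 2: place S4 (8U), 4U left
rack 1: place S5 (6U), 0U left
rack 3: place S6 (8U), 12U left
rack 3: place S7 (7U), 5U left
rack 4: place S8 (6U), 14U left
rack 4: place S9 (6U), 8U left
rack 4: place S10 (6U), 2U left
rack 5: place S11 (8U), 12U left
rack 5: place S12 (7U), 5U left
rack 6: place S13 (7U), 13U left
6 racks × 20U = 120U; used 91U; unused 29U.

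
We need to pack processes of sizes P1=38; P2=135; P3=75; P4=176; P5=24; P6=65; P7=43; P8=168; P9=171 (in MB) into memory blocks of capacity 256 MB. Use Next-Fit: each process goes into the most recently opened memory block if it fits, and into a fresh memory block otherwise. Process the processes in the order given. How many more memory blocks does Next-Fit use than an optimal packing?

1

Next-Fit: [38,135,75] [176,24] [65,43] [168] [171] → 5 memory blocks.
Total size 895 MB; any packing needs at least ⌈895/256⌉ = 4 memory blocks.
An optimal packing achieves that bound: [176,75] [171,65] [168,43,38] [135,24] → 4 memory blocks.
Excess: 5 − 4 = 1.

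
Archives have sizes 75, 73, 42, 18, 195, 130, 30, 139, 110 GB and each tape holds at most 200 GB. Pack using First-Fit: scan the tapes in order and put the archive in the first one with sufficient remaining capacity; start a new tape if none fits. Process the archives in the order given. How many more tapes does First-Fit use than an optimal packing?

First-Fit: [75,73,42] [18,130,30] [195] [139] [110] → 5 tapes.
Total size 812 GB; any packing needs at least ⌈812/200⌉ = 5 tapes.
So 5 is already optimal.

0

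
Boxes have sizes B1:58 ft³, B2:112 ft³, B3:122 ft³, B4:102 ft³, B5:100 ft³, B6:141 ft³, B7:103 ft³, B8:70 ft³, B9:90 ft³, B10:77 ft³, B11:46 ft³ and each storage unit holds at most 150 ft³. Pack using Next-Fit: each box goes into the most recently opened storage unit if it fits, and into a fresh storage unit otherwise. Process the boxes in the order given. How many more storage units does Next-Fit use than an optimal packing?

2

Next-Fit: [58] [112] [122] [102] [100] [141] [103] [70] [90] [77,46] → 10 storage units.
8 boxes exceed 75 ft³ (half the capacity), and no two of those can share a storage unit, so at least 8 storage units are needed.
An optimal packing achieves that bound: [141] [122] [112] [103,46] [102] [100] [90,58] [77,70] → 8 storage units.
Excess: 10 − 8 = 2.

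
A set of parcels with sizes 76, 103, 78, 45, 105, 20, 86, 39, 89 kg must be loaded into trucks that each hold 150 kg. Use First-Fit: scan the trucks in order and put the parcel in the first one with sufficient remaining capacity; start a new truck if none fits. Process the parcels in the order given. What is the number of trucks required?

truck 1: place 76 kg, 74 kg left
truck 2: place 103 kg, 47 kg left
truck 3: place 78 kg, 72 kg left
truck 1: place 45 kg, 29 kg left
truck 4: place 105 kg, 45 kg left
truck 1: place 20 kg, 9 kg left
truck 5: place 86 kg, 64 kg left
truck 2: place 39 kg, 8 kg left
truck 6: place 89 kg, 61 kg left

6 trucks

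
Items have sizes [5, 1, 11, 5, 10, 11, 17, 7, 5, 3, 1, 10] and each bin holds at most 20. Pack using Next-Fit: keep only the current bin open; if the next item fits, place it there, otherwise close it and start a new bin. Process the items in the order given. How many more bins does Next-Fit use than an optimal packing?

Next-Fit: [5,1,11] [5,10] [11] [17] [7,5,3,1] [10] → 6 bins.
Total size 86; any packing needs at least ⌈86/20⌉ = 5 bins.
An optimal packing achieves that bound: [17,3] [11,7,1,1] [11,5] [10,10] [5,5] → 5 bins.
Excess: 6 − 5 = 1.

1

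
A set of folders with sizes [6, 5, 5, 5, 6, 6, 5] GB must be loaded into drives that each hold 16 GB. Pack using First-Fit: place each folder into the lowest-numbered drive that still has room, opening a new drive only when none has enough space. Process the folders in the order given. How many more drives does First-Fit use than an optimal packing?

First-Fit: [6,5,5] [5,6,5] [6] → 3 drives.
Total size 38 GB; any packing needs at least ⌈38/16⌉ = 3 drives.
So 3 is already optimal.

0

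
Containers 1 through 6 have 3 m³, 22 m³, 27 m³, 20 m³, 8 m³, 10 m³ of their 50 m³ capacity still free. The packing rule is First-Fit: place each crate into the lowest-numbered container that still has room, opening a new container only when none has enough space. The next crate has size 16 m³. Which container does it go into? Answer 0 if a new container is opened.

2

Containers with room: container 2 (22 m³), container 3 (27 m³), container 4 (20 m³).
The first with room is container 2.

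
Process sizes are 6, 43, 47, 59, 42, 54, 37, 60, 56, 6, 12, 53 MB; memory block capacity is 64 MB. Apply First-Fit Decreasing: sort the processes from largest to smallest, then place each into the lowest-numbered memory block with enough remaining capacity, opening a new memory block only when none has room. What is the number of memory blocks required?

9 memory blocks

Sorted descending: 60, 59, 56, 54, 53, 47, 43, 42, 37, 12, 6, 6.
60 MB → memory block 1 (remaining 4 MB)
59 MB → memory block 2 (remaining 5 MB)
56 MB → memory block 3 (remaining 8 MB)
54 MB → memory block 4 (remaining 10 MB)
53 MB → memory block 5 (remaining 11 MB)
47 MB → memory block 6 (remaining 17 MB)
43 MB → memory block 7 (remaining 21 MB)
42 MB → memory block 8 (remaining 22 MB)
37 MB → memory block 9 (remaining 27 MB)
12 MB → memory block 6 (remaining 5 MB)
6 MB → memory block 3 (remaining 2 MB)
6 MB → memory block 4 (remaining 4 MB)
Final memory blocks: [60] [59] [56,6] [54,6] [53] [47,12] [43] [42] [37].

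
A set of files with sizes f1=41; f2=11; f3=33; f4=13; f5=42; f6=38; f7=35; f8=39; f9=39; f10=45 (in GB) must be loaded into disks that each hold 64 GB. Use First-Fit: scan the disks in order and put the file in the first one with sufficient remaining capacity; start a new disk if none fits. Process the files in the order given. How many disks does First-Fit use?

8

f1 (41 GB) → disk 1 (remaining 23 GB)
f2 (11 GB) → disk 1 (remaining 12 GB)
f3 (33 GB) → disk 2 (remaining 31 GB)
f4 (13 GB) → disk 2 (remaining 18 GB)
f5 (42 GB) → disk 3 (remaining 22 GB)
f6 (38 GB) → disk 4 (remaining 26 GB)
f7 (35 GB) → disk 5 (remaining 29 GB)
f8 (39 GB) → disk 6 (remaining 25 GB)
f9 (39 GB) → disk 7 (remaining 25 GB)
f10 (45 GB) → disk 8 (remaining 19 GB)
Final disks: [41,11] [33,13] [42] [38] [35] [39] [39] [45].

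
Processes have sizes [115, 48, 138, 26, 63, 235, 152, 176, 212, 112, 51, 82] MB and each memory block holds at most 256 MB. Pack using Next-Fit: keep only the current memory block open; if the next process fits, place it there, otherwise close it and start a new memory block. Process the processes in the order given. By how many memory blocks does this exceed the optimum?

Next-Fit: [115,48] [138,26,63] [235] [152] [176] [212] [112,51,82] → 7 memory blocks.
Total size 1410 MB; any packing needs at least ⌈1410/256⌉ = 6 memory blocks.
An optimal packing achieves that bound: [235] [212,26] [176,63] [152,82] [138,115] [112,51,48] → 6 memory blocks.
Excess: 7 − 6 = 1.

1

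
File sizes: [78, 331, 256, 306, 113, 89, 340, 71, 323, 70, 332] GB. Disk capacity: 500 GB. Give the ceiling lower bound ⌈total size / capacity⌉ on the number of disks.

Total size = 78 + 331 + 256 + 306 + 113 + 89 + 340 + 71 + 323 + 70 + 332 = 2309 GB.
⌈2309 / 500⌉ = 5.

5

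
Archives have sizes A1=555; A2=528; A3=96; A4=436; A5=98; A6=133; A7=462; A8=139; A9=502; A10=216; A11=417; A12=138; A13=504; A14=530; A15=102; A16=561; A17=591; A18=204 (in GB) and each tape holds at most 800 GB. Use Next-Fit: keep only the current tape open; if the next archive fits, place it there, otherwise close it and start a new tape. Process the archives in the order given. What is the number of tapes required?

10 tapes

Put A1 (555 GB) in tape 1; 245 GB remain.
Put A2 (528 GB) in tape 2; 272 GB remain.
Put A3 (96 GB) in tape 2; 176 GB remain.
Put A4 (436 GB) in tape 3; 364 GB remain.
Put A5 (98 GB) in tape 3; 266 GB remain.
Put A6 (133 GB) in tape 3; 133 GB remain.
Put A7 (462 GB) in tape 4; 338 GB remain.
Put A8 (139 GB) in tape 4; 199 GB remain.
Put A9 (502 GB) in tape 5; 298 GB remain.
Put A10 (216 GB) in tape 5; 82 GB remain.
Put A11 (417 GB) in tape 6; 383 GB remain.
Put A12 (138 GB) in tape 6; 245 GB remain.
Put A13 (504 GB) in tape 7; 296 GB remain.
Put A14 (530 GB) in tape 8; 270 GB remain.
Put A15 (102 GB) in tape 8; 168 GB remain.
Put A16 (561 GB) in tape 9; 239 GB remain.
Put A17 (591 GB) in tape 10; 209 GB remain.
Put A18 (204 GB) in tape 10; 5 GB remain.
Final tapes: [555] [528,96] [436,98,133] [462,139] [502,216] [417,138] [504] [530,102] [561] [591,204].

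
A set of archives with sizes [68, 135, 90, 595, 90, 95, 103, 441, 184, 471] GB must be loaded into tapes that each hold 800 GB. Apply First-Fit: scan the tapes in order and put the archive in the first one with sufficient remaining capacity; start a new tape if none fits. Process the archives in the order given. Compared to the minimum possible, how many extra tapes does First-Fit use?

1

First-Fit: [68,135,90,90,95,103,184] [595] [441] [471] → 4 tapes.
Total size 2272 GB; any packing needs at least ⌈2272/800⌉ = 3 tapes.
An optimal packing achieves that bound: [595,184] [471,135,103,90] [441,95,90,68] → 3 tapes.
Excess: 4 − 3 = 1.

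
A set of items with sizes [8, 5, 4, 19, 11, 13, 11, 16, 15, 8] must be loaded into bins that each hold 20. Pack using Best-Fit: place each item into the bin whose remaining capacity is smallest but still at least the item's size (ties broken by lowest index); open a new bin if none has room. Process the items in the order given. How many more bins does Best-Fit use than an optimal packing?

1

Best-Fit: [8,5,4] [19] [11,8] [13] [11] [16] [15] → 7 bins.
Total size 110; any packing needs at least ⌈110/20⌉ = 6 bins.
An optimal packing achieves that bound: [19] [16,4] [15,5] [13] [11,8] [11,8] → 6 bins.
Excess: 7 − 6 = 1.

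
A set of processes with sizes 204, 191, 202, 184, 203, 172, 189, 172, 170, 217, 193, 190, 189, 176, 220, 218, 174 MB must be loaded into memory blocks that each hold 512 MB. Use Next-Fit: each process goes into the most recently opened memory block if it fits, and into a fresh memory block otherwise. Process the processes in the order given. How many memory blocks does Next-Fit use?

memory block 1: place 204 MB, 308 MB left
memory block 1: place 191 MB, 117 MB left
memory block 2: place 202 MB, 310 MB left
memory block 2: place 184 MB, 126 MB left
memory block 3: place 203 MB, 309 MB left
memory block 3: place 172 MB, 137 MB left
memory block 4: place 189 MB, 323 MB left
memory block 4: place 172 MB, 151 MB left
memory block 5: place 170 MB, 342 MB left
memory block 5: place 217 MB, 125 MB left
memory block 6: place 193 MB, 319 MB left
memory block 6: place 190 MB, 129 MB left
memory block 7: place 189 MB, 323 MB left
memory block 7: place 176 MB, 147 MB left
memory block 8: place 220 MB, 292 MB left
memory block 8: place 218 MB, 74 MB left
memory block 9: place 174 MB, 338 MB left

9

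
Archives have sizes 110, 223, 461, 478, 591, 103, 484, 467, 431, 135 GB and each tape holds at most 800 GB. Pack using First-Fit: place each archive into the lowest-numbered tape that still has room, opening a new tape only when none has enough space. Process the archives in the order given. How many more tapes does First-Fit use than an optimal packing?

First-Fit: [110,223,461] [478,103,135] [591] [484] [467] [431] → 6 tapes.
6 archives exceed 400 GB (half the capacity), and no two of those can share a tape, so at least 6 tapes are needed.
So 6 is already optimal.

0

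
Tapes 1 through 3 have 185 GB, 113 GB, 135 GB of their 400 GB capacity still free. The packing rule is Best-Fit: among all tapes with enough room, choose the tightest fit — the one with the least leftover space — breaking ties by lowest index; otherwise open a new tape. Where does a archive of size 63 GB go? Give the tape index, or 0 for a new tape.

Tapes with room: tape 1 (185 GB), tape 2 (113 GB), tape 3 (135 GB).
Tightest fit is tape 2 with 113 GB free.

2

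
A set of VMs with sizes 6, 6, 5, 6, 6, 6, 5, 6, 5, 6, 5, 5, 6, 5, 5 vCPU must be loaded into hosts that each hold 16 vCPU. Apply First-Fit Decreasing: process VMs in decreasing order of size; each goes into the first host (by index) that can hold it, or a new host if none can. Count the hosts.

7 hosts

Sorted descending: 6, 6, 6, 6, 6, 6, 6, 6, 5, 5, 5, 5, 5, 5, 5.
host 1: place 6 vCPU, 10 vCPU left
host 1: place 6 vCPU, 4 vCPU left
host 2: place 6 vCPU, 10 vCPU left
host 2: place 6 vCPU, 4 vCPU left
host 3: place 6 vCPU, 10 vCPU left
host 3: place 6 vCPU, 4 vCPU left
host 4: place 6 vCPU, 10 vCPU left
host 4: place 6 vCPU, 4 vCPU left
host 5: place 5 vCPU, 11 vCPU left
host 5: place 5 vCPU, 6 vCPU left
host 5: place 5 vCPU, 1 vCPU left
host 6: place 5 vCPU, 11 vCPU left
host 6: place 5 vCPU, 6 vCPU left
host 6: place 5 vCPU, 1 vCPU left
host 7: place 5 vCPU, 11 vCPU left
Final hosts: [6,6] [6,6] [6,6] [6,6] [5,5,5] [5,5,5] [5].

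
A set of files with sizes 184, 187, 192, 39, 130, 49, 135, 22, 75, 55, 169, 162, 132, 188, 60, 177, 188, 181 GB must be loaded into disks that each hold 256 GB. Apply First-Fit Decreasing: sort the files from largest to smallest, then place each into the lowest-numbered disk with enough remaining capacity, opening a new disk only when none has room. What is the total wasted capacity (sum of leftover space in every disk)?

747

Sorted descending: 192, 188, 188, 187, 184, 181, 177, 169, 162, 135, 132, 130, 75, 60, 55, 49, 39, 22.
disk 1: place 192 GB, 64 GB left
disk 2: place 188 GB, 68 GB left
disk 3: place 188 GB, 68 GB left
disk 4: place 187 GB, 69 GB left
disk 5: place 184 GB, 72 GB left
disk 6: place 181 GB, 75 GB left
disk 7: place 177 GB, 79 GB left
disk 8: place 169 GB, 87 GB left
disk 9: place 162 GB, 94 GB left
disk 10: place 135 GB, 121 GB left
disk 11: place 132 GB, 124 GB left
disk 12: place 130 GB, 126 GB left
disk 6: place 75 GB, 0 GB left
disk 1: place 60 GB, 4 GB left
disk 2: place 55 GB, 13 GB left
disk 3: place 49 GB, 19 GB left
disk 4: place 39 GB, 30 GB left
disk 4: place 22 GB, 8 GB left
12 disks × 256 GB = 3072 GB; used 2325 GB; unused 747 GB.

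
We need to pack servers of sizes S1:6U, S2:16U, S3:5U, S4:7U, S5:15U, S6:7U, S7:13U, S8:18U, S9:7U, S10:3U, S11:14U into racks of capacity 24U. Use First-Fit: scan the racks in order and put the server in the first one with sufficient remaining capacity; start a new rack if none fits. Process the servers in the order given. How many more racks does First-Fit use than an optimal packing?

First-Fit: [6,16] [5,7,7,3] [15,7] [13] [18] [14] → 6 racks.
Total size 111U; any packing needs at least ⌈111/24⌉ = 5 racks.
An optimal packing achieves that bound: [18,6] [16,7] [15,7] [14,7,3] [13,5] → 5 racks.
Excess: 6 − 5 = 1.

1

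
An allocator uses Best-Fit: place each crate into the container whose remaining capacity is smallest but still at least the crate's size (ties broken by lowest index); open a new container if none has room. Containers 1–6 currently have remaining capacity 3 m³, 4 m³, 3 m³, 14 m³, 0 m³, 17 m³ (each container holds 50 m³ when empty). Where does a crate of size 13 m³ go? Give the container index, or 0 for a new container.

Containers with room: container 4 (14 m³), container 6 (17 m³).
Tightest fit is container 4 with 14 m³ free.

4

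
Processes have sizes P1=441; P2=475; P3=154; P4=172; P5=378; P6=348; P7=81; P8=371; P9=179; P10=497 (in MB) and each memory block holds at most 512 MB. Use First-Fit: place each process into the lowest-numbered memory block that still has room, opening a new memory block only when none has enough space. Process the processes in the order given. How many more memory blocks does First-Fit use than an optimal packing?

First-Fit: [441] [475] [154,172,81] [378] [348] [371] [179] [497] → 8 memory blocks.
Total size 3096 MB; any packing needs at least ⌈3096/512⌉ = 7 memory blocks.
An optimal packing achieves that bound: [497] [475] [441] [378,81] [371] [348,154] [179,172] → 7 memory blocks.
Excess: 8 − 7 = 1.

1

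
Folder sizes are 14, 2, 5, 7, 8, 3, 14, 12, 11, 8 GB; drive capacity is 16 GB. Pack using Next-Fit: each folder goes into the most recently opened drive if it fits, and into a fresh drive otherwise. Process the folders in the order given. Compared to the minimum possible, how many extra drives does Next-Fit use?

1

Next-Fit: [14,2] [5,7] [8,3] [14] [12] [11] [8] → 7 drives.
Total size 84 GB; any packing needs at least ⌈84/16⌉ = 6 drives.
An optimal packing achieves that bound: [14,2] [14] [12,3] [11,5] [8,8] [7] → 6 drives.
Excess: 7 − 6 = 1.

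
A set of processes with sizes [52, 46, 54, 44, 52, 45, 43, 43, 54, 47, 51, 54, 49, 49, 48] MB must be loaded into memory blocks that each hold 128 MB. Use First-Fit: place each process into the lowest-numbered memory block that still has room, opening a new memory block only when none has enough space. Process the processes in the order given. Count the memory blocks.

52 MB → memory block 1 (remaining 76 MB)
46 MB → memory block 1 (remaining 30 MB)
54 MB → memory block 2 (remaining 74 MB)
44 MB → memory block 2 (remaining 30 MB)
52 MB → memory block 3 (remaining 76 MB)
45 MB → memory block 3 (remaining 31 MB)
43 MB → memory block 4 (remaining 85 MB)
43 MB → memory block 4 (remaining 42 MB)
54 MB → memory block 5 (remaining 74 MB)
47 MB → memory block 5 (remaining 27 MB)
51 MB → memory block 6 (remaining 77 MB)
54 MB → memory block 6 (remaining 23 MB)
49 MB → memory block 7 (remaining 79 MB)
49 MB → memory block 7 (remaining 30 MB)
48 MB → memory block 8 (remaining 80 MB)
Final memory blocks: [52,46] [54,44] [52,45] [43,43] [54,47] [51,54] [49,49] [48].

8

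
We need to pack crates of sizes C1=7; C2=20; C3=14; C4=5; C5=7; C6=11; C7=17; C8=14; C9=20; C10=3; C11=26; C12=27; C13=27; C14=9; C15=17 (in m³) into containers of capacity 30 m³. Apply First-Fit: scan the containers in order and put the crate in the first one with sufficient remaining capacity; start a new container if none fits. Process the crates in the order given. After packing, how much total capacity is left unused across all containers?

C1 (7 m³) → container 1 (remaining 23 m³)
C2 (20 m³) → container 1 (remaining 3 m³)
C3 (14 m³) → container 2 (remaining 16 m³)
C4 (5 m³) → container 2 (remaining 11 m³)
C5 (7 m³) → container 2 (remaining 4 m³)
C6 (11 m³) → container 3 (remaining 19 m³)
C7 (17 m³) → container 3 (remaining 2 m³)
C8 (14 m³) → container 4 (remaining 16 m³)
C9 (20 m³) → container 5 (remaining 10 m³)
C10 (3 m³) → container 1 (remaining 0 m³)
C11 (26 m³) → container 6 (remaining 4 m³)
C12 (27 m³) → container 7 (remaining 3 m³)
C13 (27 m³) → container 8 (remaining 3 m³)
C14 (9 m³) → container 4 (remaining 7 m³)
C15 (17 m³) → container 9 (remaining 13 m³)
9 containers × 30 m³ = 270 m³; used 224 m³; unused 46 m³.

46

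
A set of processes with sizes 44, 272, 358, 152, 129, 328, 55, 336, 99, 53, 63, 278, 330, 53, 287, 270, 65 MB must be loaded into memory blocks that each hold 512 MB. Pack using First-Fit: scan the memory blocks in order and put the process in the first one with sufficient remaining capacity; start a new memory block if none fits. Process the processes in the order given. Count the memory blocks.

Put 44 MB in memory block 1; 468 MB remain.
Put 272 MB in memory block 1; 196 MB remain.
Put 358 MB in memory block 2; 154 MB remain.
Put 152 MB in memory block 1; 44 MB remain.
Put 129 MB in memory block 2; 25 MB remain.
Put 328 MB in memory block 3; 184 MB remain.
Put 55 MB in memory block 3; 129 MB remain.
Put 336 MB in memory block 4; 176 MB remain.
Put 99 MB in memory block 3; 30 MB remain.
Put 53 MB in memory block 4; 123 MB remain.
Put 63 MB in memory block 4; 60 MB remain.
Put 278 MB in memory block 5; 234 MB remain.
Put 330 MB in memory block 6; 182 MB remain.
Put 53 MB in memory block 4; 7 MB remain.
Put 287 MB in memory block 7; 225 MB remain.
Put 270 MB in memory block 8; 242 MB remain.
Put 65 MB in memory block 5; 169 MB remain.

8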